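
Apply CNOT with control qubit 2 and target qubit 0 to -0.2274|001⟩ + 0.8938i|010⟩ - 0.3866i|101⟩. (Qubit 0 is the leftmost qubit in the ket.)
-0.3866i|001⟩ + 0.8938i|010⟩ - 0.2274|101⟩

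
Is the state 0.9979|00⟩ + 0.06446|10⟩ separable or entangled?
Separable

Writing the state as a|00⟩ + b|01⟩ + c|10⟩ + d|11⟩, it is a product state iff ad − bc = 0.
Here (a, b, c, d) = (0.9979, 0, 0.06446, 0): ad − bc = (0.9979)(0) − (0)(0.06446) = 0, so the state is separable.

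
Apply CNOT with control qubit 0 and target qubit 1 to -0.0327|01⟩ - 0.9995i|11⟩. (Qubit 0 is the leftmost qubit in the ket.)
-0.0327|01⟩ - 0.9995i|10⟩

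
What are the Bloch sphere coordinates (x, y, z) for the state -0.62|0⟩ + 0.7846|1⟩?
(-0.9729, 0, -0.2312)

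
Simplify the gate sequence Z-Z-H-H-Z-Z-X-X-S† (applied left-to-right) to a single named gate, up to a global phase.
S†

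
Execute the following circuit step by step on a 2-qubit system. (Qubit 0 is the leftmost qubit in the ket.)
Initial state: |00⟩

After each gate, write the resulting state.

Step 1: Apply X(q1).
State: |01⟩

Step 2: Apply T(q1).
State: (1/√2 + (1/√2)i)|01⟩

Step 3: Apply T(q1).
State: i|01⟩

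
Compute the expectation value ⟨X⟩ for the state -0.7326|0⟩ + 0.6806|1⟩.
-0.9972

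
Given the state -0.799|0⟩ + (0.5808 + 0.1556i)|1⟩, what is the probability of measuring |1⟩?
0.3615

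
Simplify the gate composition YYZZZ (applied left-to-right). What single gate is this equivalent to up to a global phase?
Z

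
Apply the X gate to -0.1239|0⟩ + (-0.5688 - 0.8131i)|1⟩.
(-0.5688 - 0.8131i)|0⟩ - 0.1239|1⟩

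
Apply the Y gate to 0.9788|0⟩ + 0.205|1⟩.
-0.205i|0⟩ + 0.9788i|1⟩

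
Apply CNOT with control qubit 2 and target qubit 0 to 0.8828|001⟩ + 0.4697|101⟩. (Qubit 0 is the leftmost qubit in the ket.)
0.4697|001⟩ + 0.8828|101⟩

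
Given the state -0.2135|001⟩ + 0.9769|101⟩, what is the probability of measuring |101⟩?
0.9543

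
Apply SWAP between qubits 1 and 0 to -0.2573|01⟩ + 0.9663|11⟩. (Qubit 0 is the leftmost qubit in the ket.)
-0.2573|10⟩ + 0.9663|11⟩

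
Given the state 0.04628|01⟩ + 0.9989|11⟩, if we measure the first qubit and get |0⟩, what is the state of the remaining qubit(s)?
|1⟩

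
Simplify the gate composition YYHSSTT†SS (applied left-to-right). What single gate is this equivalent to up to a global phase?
H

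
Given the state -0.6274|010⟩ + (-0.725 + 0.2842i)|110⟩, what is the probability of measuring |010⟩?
0.3936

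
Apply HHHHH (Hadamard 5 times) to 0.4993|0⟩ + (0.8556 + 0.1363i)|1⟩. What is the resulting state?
(0.9581 + 0.09638i)|0⟩ + (-0.2519 - 0.09638i)|1⟩

H² = I, so H^5 = H: a single Hadamard. With (a, b) = (0.4993, (0.8556 + 0.1363i)), H gives ((a + b)/√2, (a − b)/√2) = ((0.9581 + 0.09638i), (-0.2519 - 0.09638i)).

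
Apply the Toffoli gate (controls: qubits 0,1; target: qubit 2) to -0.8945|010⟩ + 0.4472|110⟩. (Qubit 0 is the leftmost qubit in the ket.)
-0.8945|010⟩ + 0.4472|111⟩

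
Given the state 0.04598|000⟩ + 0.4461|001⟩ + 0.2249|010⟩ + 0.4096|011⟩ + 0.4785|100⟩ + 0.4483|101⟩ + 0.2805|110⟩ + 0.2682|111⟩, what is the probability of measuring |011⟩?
0.1678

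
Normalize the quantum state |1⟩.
|1⟩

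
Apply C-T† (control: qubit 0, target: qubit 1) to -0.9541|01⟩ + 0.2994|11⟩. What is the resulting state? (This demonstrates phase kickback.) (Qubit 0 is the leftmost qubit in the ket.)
-0.9541|01⟩ + (0.2117 - 0.2117i)|11⟩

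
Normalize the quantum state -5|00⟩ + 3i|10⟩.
-0.8575|00⟩ + 0.5145i|10⟩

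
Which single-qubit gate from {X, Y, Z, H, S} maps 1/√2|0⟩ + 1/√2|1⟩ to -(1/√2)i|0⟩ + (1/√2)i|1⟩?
Y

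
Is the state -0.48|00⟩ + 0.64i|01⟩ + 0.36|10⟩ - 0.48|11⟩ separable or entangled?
Entangled

Writing the state as a|00⟩ + b|01⟩ + c|10⟩ + d|11⟩, it is a product state iff ad − bc = 0.
Here (a, b, c, d) = (-0.48, 0.64i, 0.36, -0.48): ad − bc = (-0.48)(-0.48) − (0.64i)(0.36) = (0.2304 - 0.2304i) ≠ 0, so the state is entangled.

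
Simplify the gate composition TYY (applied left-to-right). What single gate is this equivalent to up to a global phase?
T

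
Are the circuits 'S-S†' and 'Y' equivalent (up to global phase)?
No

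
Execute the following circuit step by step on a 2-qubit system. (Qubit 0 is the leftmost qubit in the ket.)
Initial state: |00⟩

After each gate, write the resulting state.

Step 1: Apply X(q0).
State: |10⟩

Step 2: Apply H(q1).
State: 1/√2|10⟩ + 1/√2|11⟩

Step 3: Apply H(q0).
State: 1/2|00⟩ + 1/2|01⟩ - 1/2|10⟩ - 1/2|11⟩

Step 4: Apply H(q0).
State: 1/√2|10⟩ + 1/√2|11⟩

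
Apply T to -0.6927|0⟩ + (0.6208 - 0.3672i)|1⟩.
-0.6927|0⟩ + (0.6986 + 0.1793i)|1⟩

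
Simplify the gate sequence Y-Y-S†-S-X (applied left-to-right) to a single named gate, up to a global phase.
X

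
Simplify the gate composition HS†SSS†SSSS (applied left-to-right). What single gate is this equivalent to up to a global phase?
H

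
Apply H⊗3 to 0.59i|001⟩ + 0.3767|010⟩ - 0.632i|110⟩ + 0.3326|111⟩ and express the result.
(0.2508 - 0.01485i)|000⟩ + (0.01559 - 0.432i)|001⟩ + (-0.2508 + 0.432i)|010⟩ + (-0.01559 + 0.01485i)|011⟩ + (0.01559 + 0.432i)|100⟩ + (0.2508 + 0.01485i)|101⟩ + (-0.01559 - 0.01485i)|110⟩ + (-0.2508 - 0.432i)|111⟩

H⊗3 gives amp(|y⟩) = (1/2√2) Σ_x (−1)^(x·y) amp(|x⟩), where x·y is the number of positions in which both x and y have a 1.
|000⟩: (0.59i + 0.3767 - 0.632i + 0.3326)/(2√2) = (0.2508 - 0.01485i)
|001⟩: (-0.59i + 0.3767 - 0.632i - 0.3326)/(2√2) = (0.01559 - 0.432i)
|010⟩: (0.59i - 0.3767 + 0.632i - 0.3326)/(2√2) = (-0.2508 + 0.432i)
|011⟩: (-0.59i - 0.3767 + 0.632i + 0.3326)/(2√2) = (-0.01559 + 0.01485i)
|100⟩: (0.59i + 0.3767 + 0.632i - 0.3326)/(2√2) = (0.01559 + 0.432i)
|101⟩: (-0.59i + 0.3767 + 0.632i + 0.3326)/(2√2) = (0.2508 + 0.01485i)
|110⟩: (0.59i - 0.3767 - 0.632i + 0.3326)/(2√2) = (-0.01559 - 0.01485i)
|111⟩: (-0.59i - 0.3767 - 0.632i - 0.3326)/(2√2) = (-0.2508 - 0.432i)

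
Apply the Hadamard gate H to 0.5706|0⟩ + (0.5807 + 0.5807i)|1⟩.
(0.8141 + 0.4106i)|0⟩ + (-0.007142 - 0.4106i)|1⟩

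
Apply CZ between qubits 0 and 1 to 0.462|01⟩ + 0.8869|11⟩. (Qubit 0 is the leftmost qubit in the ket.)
0.462|01⟩ - 0.8869|11⟩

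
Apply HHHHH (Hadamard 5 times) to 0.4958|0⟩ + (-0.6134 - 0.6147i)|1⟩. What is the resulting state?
(-0.08316 - 0.4347i)|0⟩ + (0.7843 + 0.4347i)|1⟩

H² = I, so H^5 = H: a single Hadamard. With (a, b) = (0.4958, (-0.6134 - 0.6147i)), H gives ((a + b)/√2, (a − b)/√2) = ((-0.08316 - 0.4347i), (0.7843 + 0.4347i)).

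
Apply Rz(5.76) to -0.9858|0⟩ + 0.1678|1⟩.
(0.9523 + 0.2549i)|0⟩ + (-0.1621 + 0.0434i)|1⟩

Rz(5.76) = [[e^(−iθ/2), 0], [0, e^(iθ/2)]] with e^(±iθ/2) = cos(θ/2) ± i·sin(θ/2); θ = 5.76, cos(θ/2) ≈ -0.965979, sin(θ/2) ≈ 0.258619.
With a = amp(|0⟩) = -0.9858 and b = amp(|1⟩) = 0.1678:
new amp(|0⟩) = (-0.965979 - 0.258619i)·a = (0.9523 + 0.2549i)
new amp(|1⟩) = (-0.965979 + 0.258619i)·b = (-0.1621 + 0.0434i)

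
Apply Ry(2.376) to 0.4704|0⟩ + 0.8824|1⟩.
-0.6428|0⟩ + 0.7659|1⟩

Ry(2.376) = [[cos(θ/2), −sin(θ/2)], [sin(θ/2), cos(θ/2)]]; θ = 2.376, cos(θ/2) ≈ 0.373516, sin(θ/2) ≈ 0.927624.
With a = amp(|0⟩) = 0.4704 and b = amp(|1⟩) = 0.8824:
new amp(|0⟩) = (0.373516)·a + (-0.927624)·b = -0.6428
new amp(|1⟩) = (0.927624)·a + (0.373516)·b = 0.7659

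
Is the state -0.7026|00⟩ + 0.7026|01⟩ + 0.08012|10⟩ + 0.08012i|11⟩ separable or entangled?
Entangled

Writing the state as a|00⟩ + b|01⟩ + c|10⟩ + d|11⟩, it is a product state iff ad − bc = 0.
Here (a, b, c, d) = (-0.7026, 0.7026, 0.08012, 0.08012i): ad − bc = (-0.7026)(0.08012i) − (0.7026)(0.08012) = (-0.05629 - 0.05629i) ≠ 0, so the state is entangled.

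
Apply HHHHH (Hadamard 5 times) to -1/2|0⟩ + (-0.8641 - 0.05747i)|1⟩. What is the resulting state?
(-0.9646 - 0.04064i)|0⟩ + (0.2575 + 0.04064i)|1⟩

H² = I, so H^5 = H: a single Hadamard. With (a, b) = (-1/2, (-0.8641 - 0.05747i)), H gives ((a + b)/√2, (a − b)/√2) = ((-0.9646 - 0.04064i), (0.2575 + 0.04064i)).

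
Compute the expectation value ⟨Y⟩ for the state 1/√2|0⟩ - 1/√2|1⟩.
0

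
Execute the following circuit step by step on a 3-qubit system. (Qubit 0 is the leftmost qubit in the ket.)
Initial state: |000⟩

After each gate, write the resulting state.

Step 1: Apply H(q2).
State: 1/√2|000⟩ + 1/√2|001⟩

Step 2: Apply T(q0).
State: 1/√2|000⟩ + 1/√2|001⟩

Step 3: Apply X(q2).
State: 1/√2|000⟩ + 1/√2|001⟩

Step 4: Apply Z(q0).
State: 1/√2|000⟩ + 1/√2|001⟩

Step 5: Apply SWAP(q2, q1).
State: 1/√2|000⟩ + 1/√2|010⟩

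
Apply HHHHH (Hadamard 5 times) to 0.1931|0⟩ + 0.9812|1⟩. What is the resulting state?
0.8304|0⟩ - 0.5573|1⟩

H² = I, so H^5 = H: a single Hadamard. With (a, b) = (0.1931, 0.9812), H gives ((a + b)/√2, (a − b)/√2) = (0.8304, -0.5573).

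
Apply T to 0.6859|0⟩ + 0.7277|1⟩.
0.6859|0⟩ + (0.5146 + 0.5146i)|1⟩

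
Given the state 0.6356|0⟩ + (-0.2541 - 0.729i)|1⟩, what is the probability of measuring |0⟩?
0.404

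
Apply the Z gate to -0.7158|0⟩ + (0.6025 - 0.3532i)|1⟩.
-0.7158|0⟩ + (-0.6025 + 0.3532i)|1⟩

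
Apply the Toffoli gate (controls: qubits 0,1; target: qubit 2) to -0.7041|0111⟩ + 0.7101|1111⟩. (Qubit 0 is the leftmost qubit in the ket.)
-0.7041|0111⟩ + 0.7101|1101⟩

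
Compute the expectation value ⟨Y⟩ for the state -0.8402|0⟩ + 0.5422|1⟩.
0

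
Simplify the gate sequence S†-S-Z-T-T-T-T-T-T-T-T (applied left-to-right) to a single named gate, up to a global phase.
Z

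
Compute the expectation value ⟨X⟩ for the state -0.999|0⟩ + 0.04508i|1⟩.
0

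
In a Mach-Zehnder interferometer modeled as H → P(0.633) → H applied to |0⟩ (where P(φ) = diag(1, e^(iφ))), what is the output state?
(0.9031 + 0.2958i)|0⟩ + (0.09687 - 0.2958i)|1⟩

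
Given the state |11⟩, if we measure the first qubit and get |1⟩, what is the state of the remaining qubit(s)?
|1⟩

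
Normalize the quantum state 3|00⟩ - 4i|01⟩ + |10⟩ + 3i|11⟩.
0.5071|00⟩ - 0.6761i|01⟩ + 0.169|10⟩ + 0.5071i|11⟩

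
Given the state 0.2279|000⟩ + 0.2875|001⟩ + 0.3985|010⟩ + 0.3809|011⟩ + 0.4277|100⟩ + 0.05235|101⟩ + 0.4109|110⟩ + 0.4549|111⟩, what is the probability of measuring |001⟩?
0.08266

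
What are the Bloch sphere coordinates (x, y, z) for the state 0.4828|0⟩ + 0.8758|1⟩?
(0.8457, 0, -0.5339)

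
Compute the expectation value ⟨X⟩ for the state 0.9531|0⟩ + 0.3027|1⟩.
0.577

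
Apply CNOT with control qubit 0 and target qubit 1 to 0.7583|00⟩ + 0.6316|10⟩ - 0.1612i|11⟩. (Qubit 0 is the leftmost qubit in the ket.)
0.7583|00⟩ - 0.1612i|10⟩ + 0.6316|11⟩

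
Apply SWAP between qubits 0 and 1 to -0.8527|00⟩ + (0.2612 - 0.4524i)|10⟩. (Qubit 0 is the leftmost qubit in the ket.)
-0.8527|00⟩ + (0.2612 - 0.4524i)|01⟩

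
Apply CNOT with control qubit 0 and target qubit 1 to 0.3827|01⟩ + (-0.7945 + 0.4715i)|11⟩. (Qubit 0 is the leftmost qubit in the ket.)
0.3827|01⟩ + (-0.7945 + 0.4715i)|10⟩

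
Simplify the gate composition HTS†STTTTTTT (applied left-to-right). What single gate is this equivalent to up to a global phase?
H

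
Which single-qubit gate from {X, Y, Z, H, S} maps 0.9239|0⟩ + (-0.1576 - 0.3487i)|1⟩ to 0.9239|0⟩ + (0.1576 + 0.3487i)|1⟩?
Z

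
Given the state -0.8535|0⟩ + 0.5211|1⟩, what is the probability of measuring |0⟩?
0.7285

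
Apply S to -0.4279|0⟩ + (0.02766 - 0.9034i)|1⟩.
-0.4279|0⟩ + (0.9034 + 0.02766i)|1⟩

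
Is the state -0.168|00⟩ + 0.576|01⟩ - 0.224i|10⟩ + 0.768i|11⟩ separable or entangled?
Separable

Writing the state as a|00⟩ + b|01⟩ + c|10⟩ + d|11⟩, it is a product state iff ad − bc = 0.
Here (a, b, c, d) = (-0.168, 0.576, -0.224i, 0.768i): ad − bc = (-0.168)(0.768i) − (0.576)(-0.224i) = 0, so the state is separable.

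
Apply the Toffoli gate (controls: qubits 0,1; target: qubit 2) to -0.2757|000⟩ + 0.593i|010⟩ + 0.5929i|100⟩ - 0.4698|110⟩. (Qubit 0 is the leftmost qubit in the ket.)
-0.2757|000⟩ + 0.593i|010⟩ + 0.5929i|100⟩ - 0.4698|111⟩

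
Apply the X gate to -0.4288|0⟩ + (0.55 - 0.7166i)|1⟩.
(0.55 - 0.7166i)|0⟩ - 0.4288|1⟩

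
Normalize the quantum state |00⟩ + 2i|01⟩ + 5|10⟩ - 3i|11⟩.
0.1601|00⟩ + 0.3203i|01⟩ + 0.8006|10⟩ - 0.4804i|11⟩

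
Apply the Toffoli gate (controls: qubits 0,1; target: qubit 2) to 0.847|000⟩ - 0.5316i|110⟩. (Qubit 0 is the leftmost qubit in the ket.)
0.847|000⟩ - 0.5316i|111⟩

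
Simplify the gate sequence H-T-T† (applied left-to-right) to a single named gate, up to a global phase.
H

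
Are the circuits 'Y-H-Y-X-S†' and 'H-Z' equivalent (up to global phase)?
No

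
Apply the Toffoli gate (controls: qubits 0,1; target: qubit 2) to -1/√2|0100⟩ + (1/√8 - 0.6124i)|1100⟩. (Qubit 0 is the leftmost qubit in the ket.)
-1/√2|0100⟩ + (1/√8 - 0.6124i)|1110⟩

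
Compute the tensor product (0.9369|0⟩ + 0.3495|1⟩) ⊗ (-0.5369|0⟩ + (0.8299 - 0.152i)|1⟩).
-0.503|00⟩ + (0.7775 - 0.1424i)|01⟩ - 0.1876|10⟩ + (0.2901 - 0.05312i)|11⟩

amp(|b₁b₂…⟩) = product of the factor amplitudes for bits b₁, b₂, …; only kets whose every factor amplitude is nonzero survive.
|00⟩: (0.9369)(-0.5369) = -0.503
|01⟩: (0.9369)(0.8299 - 0.152i) = (0.7775 - 0.1424i)
|10⟩: (0.3495)(-0.5369) = -0.1876
|11⟩: (0.3495)(0.8299 - 0.152i) = (0.2901 - 0.05312i)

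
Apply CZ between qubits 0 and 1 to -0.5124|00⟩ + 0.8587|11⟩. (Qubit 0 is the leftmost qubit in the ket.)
-0.5124|00⟩ - 0.8587|11⟩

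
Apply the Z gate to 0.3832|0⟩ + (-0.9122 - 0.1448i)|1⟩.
0.3832|0⟩ + (0.9122 + 0.1448i)|1⟩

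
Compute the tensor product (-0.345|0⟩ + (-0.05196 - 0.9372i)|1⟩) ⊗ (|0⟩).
-0.345|00⟩ + (-0.05196 - 0.9372i)|10⟩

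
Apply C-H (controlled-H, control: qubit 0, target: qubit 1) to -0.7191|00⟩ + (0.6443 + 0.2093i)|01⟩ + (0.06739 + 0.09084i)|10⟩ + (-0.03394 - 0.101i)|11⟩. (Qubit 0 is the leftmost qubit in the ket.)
-0.7191|00⟩ + (0.6443 + 0.2093i)|01⟩ + (0.02365 - 0.007184i)|10⟩ + (0.07165 + 0.1357i)|11⟩

C-H leaves the control-|0⟩ kets |00⟩, |01⟩ unchanged and applies H to qubit 1 on the control-|1⟩ pair (|10⟩, |11⟩).
H = [[1/√2, 1/√2], [1/√2, -1/√2]].
With a = amp(|10⟩) = (0.06739 + 0.09084i) and b = amp(|11⟩) = (-0.03394 - 0.101i):
new amp(|10⟩) = (1/√2)·a + (1/√2)·b = (0.02365 - 0.007184i)
new amp(|11⟩) = (1/√2)·a + (-1/√2)·b = (0.07165 + 0.1357i)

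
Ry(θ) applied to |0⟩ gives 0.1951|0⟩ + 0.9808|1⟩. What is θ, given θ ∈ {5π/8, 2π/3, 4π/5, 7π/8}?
7π/8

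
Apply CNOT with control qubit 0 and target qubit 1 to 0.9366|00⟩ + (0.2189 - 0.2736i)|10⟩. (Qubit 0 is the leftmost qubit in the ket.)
0.9366|00⟩ + (0.2189 - 0.2736i)|11⟩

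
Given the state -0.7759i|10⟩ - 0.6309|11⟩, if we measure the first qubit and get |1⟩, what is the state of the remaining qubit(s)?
-0.7759i|0⟩ - 0.6309|1⟩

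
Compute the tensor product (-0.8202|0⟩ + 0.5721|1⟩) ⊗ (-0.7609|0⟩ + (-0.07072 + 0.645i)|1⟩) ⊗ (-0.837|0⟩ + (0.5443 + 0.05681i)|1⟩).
-0.5224|000⟩ + (0.3397 + 0.03545i)|001⟩ + (-0.04855 + 0.4428i)|010⟩ + (0.06163 - 0.2847i)|011⟩ + 0.3644|100⟩ + (-0.2369 - 0.02473i)|101⟩ + (0.03386 - 0.3089i)|110⟩ + (-0.04298 + 0.1986i)|111⟩

amp(|b₁b₂…⟩) = product of the factor amplitudes for bits b₁, b₂, …; only kets whose every factor amplitude is nonzero survive.
|000⟩: (-0.8202)(-0.7609)(-0.837) = -0.5224
|001⟩: (-0.8202)(-0.7609)(0.5443 + 0.05681i) = (0.3397 + 0.03545i)
|010⟩: (-0.8202)(-0.07072 + 0.645i)(-0.837) = (-0.04855 + 0.4428i)
|011⟩: (-0.8202)(-0.07072 + 0.645i)(0.5443 + 0.05681i) = (0.06163 - 0.2847i)
|100⟩: (0.5721)(-0.7609)(-0.837) = 0.3644
|101⟩: (0.5721)(-0.7609)(0.5443 + 0.05681i) = (-0.2369 - 0.02473i)
|110⟩: (0.5721)(-0.07072 + 0.645i)(-0.837) = (0.03386 - 0.3089i)
|111⟩: (0.5721)(-0.07072 + 0.645i)(0.5443 + 0.05681i) = (-0.04298 + 0.1986i)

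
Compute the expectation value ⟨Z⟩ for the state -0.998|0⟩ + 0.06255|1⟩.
0.9921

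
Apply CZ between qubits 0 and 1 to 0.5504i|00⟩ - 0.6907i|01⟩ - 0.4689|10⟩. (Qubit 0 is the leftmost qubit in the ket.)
0.5504i|00⟩ - 0.6907i|01⟩ - 0.4689|10⟩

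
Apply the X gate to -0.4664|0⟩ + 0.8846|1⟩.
0.8846|0⟩ - 0.4664|1⟩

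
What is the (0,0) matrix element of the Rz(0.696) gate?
(0.9401 - 0.341i)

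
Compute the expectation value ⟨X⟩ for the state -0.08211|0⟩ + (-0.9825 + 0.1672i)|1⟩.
0.1613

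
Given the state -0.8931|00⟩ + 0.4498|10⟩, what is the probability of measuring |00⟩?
0.7976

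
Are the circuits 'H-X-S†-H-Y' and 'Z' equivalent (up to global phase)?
No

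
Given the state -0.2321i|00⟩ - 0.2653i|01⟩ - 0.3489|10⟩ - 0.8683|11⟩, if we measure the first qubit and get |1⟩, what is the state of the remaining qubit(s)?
-0.3728|0⟩ - 0.9279|1⟩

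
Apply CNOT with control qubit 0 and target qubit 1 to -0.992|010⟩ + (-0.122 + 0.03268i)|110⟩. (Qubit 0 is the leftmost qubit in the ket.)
-0.992|010⟩ + (-0.122 + 0.03268i)|100⟩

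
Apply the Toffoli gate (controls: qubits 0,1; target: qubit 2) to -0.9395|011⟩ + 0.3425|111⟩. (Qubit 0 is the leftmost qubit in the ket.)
-0.9395|011⟩ + 0.3425|110⟩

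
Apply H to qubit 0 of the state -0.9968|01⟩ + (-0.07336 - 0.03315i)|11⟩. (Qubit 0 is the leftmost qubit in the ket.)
(-0.7567 - 0.02344i)|01⟩ + (-0.653 + 0.02344i)|11⟩

H on qubit 0 mixes each pair of kets that differ only in qubit 0: amplitudes (a, b) of (|…0…⟩, |…1…⟩) become ((a + b)/√2, (a − b)/√2). Kets absent from the input have amplitude 0.
(|01⟩, |11⟩): (a, b) = (-0.9968, (-0.07336 - 0.03315i)) → ((-0.7567 - 0.02344i), (-0.653 + 0.02344i))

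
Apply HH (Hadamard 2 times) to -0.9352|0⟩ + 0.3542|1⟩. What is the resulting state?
-0.9352|0⟩ + 0.3542|1⟩

H² = I, so an even number of Hadamards cancels: H^2 = I and the state is unchanged.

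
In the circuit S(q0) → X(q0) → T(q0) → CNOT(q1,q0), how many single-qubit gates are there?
3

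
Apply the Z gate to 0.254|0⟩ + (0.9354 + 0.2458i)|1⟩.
0.254|0⟩ + (-0.9354 - 0.2458i)|1⟩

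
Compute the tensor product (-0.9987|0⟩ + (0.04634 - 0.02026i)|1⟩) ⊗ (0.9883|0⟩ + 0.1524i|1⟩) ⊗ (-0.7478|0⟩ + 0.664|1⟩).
0.7381|000⟩ - 0.6554|001⟩ + 0.1138i|010⟩ - 0.1011i|011⟩ + (-0.03425 + 0.01497i)|100⟩ + (0.03041 - 0.0133i)|101⟩ + (-0.002309 - 0.005281i)|110⟩ + (0.00205 + 0.004689i)|111⟩

amp(|b₁b₂…⟩) = product of the factor amplitudes for bits b₁, b₂, …; only kets whose every factor amplitude is nonzero survive.
|000⟩: (-0.9987)(0.9883)(-0.7478) = 0.7381
|001⟩: (-0.9987)(0.9883)(0.664) = -0.6554
|010⟩: (-0.9987)(0.1524i)(-0.7478) = 0.1138i
|011⟩: (-0.9987)(0.1524i)(0.664) = -0.1011i
|100⟩: (0.04634 - 0.02026i)(0.9883)(-0.7478) = (-0.03425 + 0.01497i)
|101⟩: (0.04634 - 0.02026i)(0.9883)(0.664) = (0.03041 - 0.0133i)
|110⟩: (0.04634 - 0.02026i)(0.1524i)(-0.7478) = (-0.002309 - 0.005281i)
|111⟩: (0.04634 - 0.02026i)(0.1524i)(0.664) = (0.00205 + 0.004689i)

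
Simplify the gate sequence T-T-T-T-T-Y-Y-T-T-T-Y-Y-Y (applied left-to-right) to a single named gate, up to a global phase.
Y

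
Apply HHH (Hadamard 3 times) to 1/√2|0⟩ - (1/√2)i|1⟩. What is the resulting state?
(1/2 - (1/2)i)|0⟩ + (1/2 + (1/2)i)|1⟩

H² = I, so H^3 = H: a single Hadamard. With (a, b) = (1/√2, -(1/√2)i), H gives ((a + b)/√2, (a − b)/√2) = ((1/2 - (1/2)i), (1/2 + (1/2)i)).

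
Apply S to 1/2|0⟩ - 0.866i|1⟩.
1/2|0⟩ + 0.866|1⟩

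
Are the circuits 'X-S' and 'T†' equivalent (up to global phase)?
No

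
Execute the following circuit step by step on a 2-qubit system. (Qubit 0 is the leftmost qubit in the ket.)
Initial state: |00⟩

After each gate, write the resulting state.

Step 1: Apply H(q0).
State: 1/√2|00⟩ + 1/√2|10⟩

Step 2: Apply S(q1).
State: 1/√2|00⟩ + 1/√2|10⟩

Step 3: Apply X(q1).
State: 1/√2|01⟩ + 1/√2|11⟩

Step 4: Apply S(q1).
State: (1/√2)i|01⟩ + (1/√2)i|11⟩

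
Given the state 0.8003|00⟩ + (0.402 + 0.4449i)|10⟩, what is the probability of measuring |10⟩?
0.3595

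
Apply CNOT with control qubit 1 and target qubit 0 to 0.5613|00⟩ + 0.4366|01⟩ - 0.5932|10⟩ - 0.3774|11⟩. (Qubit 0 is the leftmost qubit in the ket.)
0.5613|00⟩ - 0.3774|01⟩ - 0.5932|10⟩ + 0.4366|11⟩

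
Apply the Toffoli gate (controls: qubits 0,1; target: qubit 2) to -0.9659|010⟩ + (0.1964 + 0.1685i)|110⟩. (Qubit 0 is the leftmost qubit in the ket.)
-0.9659|010⟩ + (0.1964 + 0.1685i)|111⟩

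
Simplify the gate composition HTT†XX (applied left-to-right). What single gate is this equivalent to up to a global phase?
H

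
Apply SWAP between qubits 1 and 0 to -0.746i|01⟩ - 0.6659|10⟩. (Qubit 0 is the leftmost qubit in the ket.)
-0.6659|01⟩ - 0.746i|10⟩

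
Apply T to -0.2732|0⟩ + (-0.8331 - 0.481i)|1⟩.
-0.2732|0⟩ + (-0.249 - 0.9292i)|1⟩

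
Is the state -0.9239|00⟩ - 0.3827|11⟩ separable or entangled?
Entangled

Writing the state as a|00⟩ + b|01⟩ + c|10⟩ + d|11⟩, it is a product state iff ad − bc = 0.
Here (a, b, c, d) = (-0.9239, 0, 0, -0.3827): ad − bc = (-0.9239)(-0.3827) − (0)(0) = 0.3536 ≠ 0, so the state is entangled.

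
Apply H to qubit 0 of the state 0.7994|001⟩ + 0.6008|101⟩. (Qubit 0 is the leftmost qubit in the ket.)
0.9901|001⟩ + 0.1404|101⟩

H on qubit 0 mixes each pair of kets that differ only in qubit 0: amplitudes (a, b) of (|…0…⟩, |…1…⟩) become ((a + b)/√2, (a − b)/√2). Kets absent from the input have amplitude 0.
(|001⟩, |101⟩): (a, b) = (0.7994, 0.6008) → (0.9901, 0.1404)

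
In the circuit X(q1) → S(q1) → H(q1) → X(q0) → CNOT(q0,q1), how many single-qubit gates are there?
4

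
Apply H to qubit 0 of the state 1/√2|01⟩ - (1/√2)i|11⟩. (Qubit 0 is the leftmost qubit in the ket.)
(1/2 - (1/2)i)|01⟩ + (1/2 + (1/2)i)|11⟩

H on qubit 0 mixes each pair of kets that differ only in qubit 0: amplitudes (a, b) of (|…0…⟩, |…1…⟩) become ((a + b)/√2, (a − b)/√2). Kets absent from the input have amplitude 0.
(|01⟩, |11⟩): (a, b) = (1/√2, -(1/√2)i) → ((1/2 - (1/2)i), (1/2 + (1/2)i))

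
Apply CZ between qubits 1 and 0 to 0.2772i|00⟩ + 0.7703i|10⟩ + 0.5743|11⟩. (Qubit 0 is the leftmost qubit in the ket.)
0.2772i|00⟩ + 0.7703i|10⟩ - 0.5743|11⟩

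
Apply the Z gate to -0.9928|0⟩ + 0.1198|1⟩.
-0.9928|0⟩ - 0.1198|1⟩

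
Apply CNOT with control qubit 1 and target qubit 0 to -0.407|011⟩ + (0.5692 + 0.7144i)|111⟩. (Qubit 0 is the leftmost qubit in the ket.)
(0.5692 + 0.7144i)|011⟩ - 0.407|111⟩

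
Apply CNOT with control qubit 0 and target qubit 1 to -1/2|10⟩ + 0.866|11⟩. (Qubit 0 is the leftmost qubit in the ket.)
0.866|10⟩ - 1/2|11⟩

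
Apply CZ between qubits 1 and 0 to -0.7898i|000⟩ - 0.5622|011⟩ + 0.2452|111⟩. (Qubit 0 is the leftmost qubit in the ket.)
-0.7898i|000⟩ - 0.5622|011⟩ - 0.2452|111⟩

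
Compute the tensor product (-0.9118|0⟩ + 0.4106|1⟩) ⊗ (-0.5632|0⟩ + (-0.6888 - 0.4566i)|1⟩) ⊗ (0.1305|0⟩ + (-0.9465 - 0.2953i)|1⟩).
0.06702|000⟩ + (-0.4861 - 0.1516i)|001⟩ + (0.08196 + 0.05433i)|010⟩ + (-0.4715 - 0.5795i)|011⟩ - 0.03018|100⟩ + (0.2189 + 0.06829i)|101⟩ + (-0.03691 - 0.02447i)|110⟩ + (0.2123 + 0.261i)|111⟩

amp(|b₁b₂…⟩) = product of the factor amplitudes for bits b₁, b₂, …; only kets whose every factor amplitude is nonzero survive.
|000⟩: (-0.9118)(-0.5632)(0.1305) = 0.06702
|001⟩: (-0.9118)(-0.5632)(-0.9465 - 0.2953i) = (-0.4861 - 0.1516i)
|010⟩: (-0.9118)(-0.6888 - 0.4566i)(0.1305) = (0.08196 + 0.05433i)
|011⟩: (-0.9118)(-0.6888 - 0.4566i)(-0.9465 - 0.2953i) = (-0.4715 - 0.5795i)
|100⟩: (0.4106)(-0.5632)(0.1305) = -0.03018
|101⟩: (0.4106)(-0.5632)(-0.9465 - 0.2953i) = (0.2189 + 0.06829i)
|110⟩: (0.4106)(-0.6888 - 0.4566i)(0.1305) = (-0.03691 - 0.02447i)
|111⟩: (0.4106)(-0.6888 - 0.4566i)(-0.9465 - 0.2953i) = (0.2123 + 0.261i)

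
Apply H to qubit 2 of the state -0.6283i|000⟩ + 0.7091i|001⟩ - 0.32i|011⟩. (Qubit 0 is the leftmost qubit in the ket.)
0.05713i|000⟩ - 0.9457i|001⟩ - 0.2263i|010⟩ + 0.2263i|011⟩

H on qubit 2 mixes each pair of kets that differ only in qubit 2: amplitudes (a, b) of (|…0…⟩, |…1…⟩) become ((a + b)/√2, (a − b)/√2). Kets absent from the input have amplitude 0.
(|000⟩, |001⟩): (a, b) = (-0.6283i, 0.7091i) → (0.05713i, -0.9457i)
(|010⟩, |011⟩): (a, b) = (0, -0.32i) → (-0.2263i, 0.2263i)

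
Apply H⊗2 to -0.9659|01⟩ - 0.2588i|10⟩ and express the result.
(-0.483 - 0.1294i)|00⟩ + (0.483 - 0.1294i)|01⟩ + (-0.483 + 0.1294i)|10⟩ + (0.483 + 0.1294i)|11⟩

H⊗2 gives amp(|y⟩) = (1/2) Σ_x (−1)^(x·y) amp(|x⟩), where x·y is the number of positions in which both x and y have a 1.
|00⟩: (-0.9659 - 0.2588i)/2 = (-0.483 - 0.1294i)
|01⟩: (0.9659 - 0.2588i)/2 = (0.483 - 0.1294i)
|10⟩: (-0.9659 + 0.2588i)/2 = (-0.483 + 0.1294i)
|11⟩: (0.9659 + 0.2588i)/2 = (0.483 + 0.1294i)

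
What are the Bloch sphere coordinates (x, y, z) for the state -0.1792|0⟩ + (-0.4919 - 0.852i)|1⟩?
(0.1763, 0.3054, -0.9358)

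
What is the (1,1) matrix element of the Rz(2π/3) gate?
(1/2 + 0.866i)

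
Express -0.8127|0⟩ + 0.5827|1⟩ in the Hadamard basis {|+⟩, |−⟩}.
-0.1626|+⟩ - 0.9867|−⟩

With |ψ⟩ = α|0⟩ + β|1⟩, the Hadamard-basis coefficients are ⟨+|ψ⟩ = (α + β)/√2 and ⟨−|ψ⟩ = (α − β)/√2.
Here α = -0.8127, β = 0.5827: (α + β)/√2 = -0.1626, (α − β)/√2 = -0.9867.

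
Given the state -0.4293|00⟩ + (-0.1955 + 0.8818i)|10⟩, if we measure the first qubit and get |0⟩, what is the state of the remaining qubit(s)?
-|0⟩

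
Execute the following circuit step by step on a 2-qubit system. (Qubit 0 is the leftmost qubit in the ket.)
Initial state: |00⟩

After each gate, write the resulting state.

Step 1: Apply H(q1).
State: 1/√2|00⟩ + 1/√2|01⟩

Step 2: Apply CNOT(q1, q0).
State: 1/√2|00⟩ + 1/√2|11⟩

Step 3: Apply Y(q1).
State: (1/√2)i|01⟩ - (1/√2)i|10⟩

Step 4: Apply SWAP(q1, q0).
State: -(1/√2)i|01⟩ + (1/√2)i|10⟩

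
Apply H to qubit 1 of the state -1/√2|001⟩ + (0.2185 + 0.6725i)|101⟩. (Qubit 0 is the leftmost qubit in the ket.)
-1/2|001⟩ - 1/2|011⟩ + (0.1545 + 0.4755i)|101⟩ + (0.1545 + 0.4755i)|111⟩

H on qubit 1 mixes each pair of kets that differ only in qubit 1: amplitudes (a, b) of (|…0…⟩, |…1…⟩) become ((a + b)/√2, (a − b)/√2). Kets absent from the input have amplitude 0.
(|001⟩, |011⟩): (a, b) = (-1/√2, 0) → (-1/2, -1/2)
(|101⟩, |111⟩): (a, b) = ((0.2185 + 0.6725i), 0) → ((0.1545 + 0.4755i), (0.1545 + 0.4755i))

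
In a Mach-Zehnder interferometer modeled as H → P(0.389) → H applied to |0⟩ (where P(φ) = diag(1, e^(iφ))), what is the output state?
(0.9626 + 0.1896i)|0⟩ + (0.03736 - 0.1896i)|1⟩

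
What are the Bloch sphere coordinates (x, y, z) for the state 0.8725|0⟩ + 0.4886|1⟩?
(0.8526, 0, 0.5225)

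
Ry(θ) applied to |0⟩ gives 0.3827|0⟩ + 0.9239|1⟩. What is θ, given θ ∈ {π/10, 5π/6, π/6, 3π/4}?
3π/4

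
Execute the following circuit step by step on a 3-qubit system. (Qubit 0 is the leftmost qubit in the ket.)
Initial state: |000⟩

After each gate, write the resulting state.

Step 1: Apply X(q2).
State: |001⟩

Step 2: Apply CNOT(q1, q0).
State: |001⟩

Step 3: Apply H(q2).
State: 1/√2|000⟩ - 1/√2|001⟩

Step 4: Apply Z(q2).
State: 1/√2|000⟩ + 1/√2|001⟩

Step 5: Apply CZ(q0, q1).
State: 1/√2|000⟩ + 1/√2|001⟩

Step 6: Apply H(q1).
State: 1/2|000⟩ + 1/2|001⟩ + 1/2|010⟩ + 1/2|011⟩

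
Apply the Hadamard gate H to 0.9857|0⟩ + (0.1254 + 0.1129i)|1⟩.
(0.7857 + 0.07983i)|0⟩ + (0.6083 - 0.07983i)|1⟩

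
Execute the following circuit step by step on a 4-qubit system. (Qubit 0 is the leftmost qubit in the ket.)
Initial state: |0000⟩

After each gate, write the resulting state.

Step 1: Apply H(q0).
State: 1/√2|0000⟩ + 1/√2|1000⟩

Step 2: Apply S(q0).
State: 1/√2|0000⟩ + (1/√2)i|1000⟩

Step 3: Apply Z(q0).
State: 1/√2|0000⟩ - (1/√2)i|1000⟩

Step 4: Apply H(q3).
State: 1/2|0000⟩ + 1/2|0001⟩ - (1/2)i|1000⟩ - (1/2)i|1001⟩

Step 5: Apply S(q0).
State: 1/2|0000⟩ + 1/2|0001⟩ + 1/2|1000⟩ + 1/2|1001⟩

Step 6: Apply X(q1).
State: 1/2|0100⟩ + 1/2|0101⟩ + 1/2|1100⟩ + 1/2|1101⟩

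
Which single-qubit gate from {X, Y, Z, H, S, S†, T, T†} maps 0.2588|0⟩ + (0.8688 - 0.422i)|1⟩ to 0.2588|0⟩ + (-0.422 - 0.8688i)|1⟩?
S†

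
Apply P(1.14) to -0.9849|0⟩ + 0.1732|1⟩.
-0.9849|0⟩ + (0.07233 + 0.1574i)|1⟩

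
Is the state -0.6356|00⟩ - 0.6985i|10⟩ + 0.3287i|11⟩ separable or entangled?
Entangled

Writing the state as a|00⟩ + b|01⟩ + c|10⟩ + d|11⟩, it is a product state iff ad − bc = 0.
Here (a, b, c, d) = (-0.6356, 0, -0.6985i, 0.3287i): ad − bc = (-0.6356)(0.3287i) − (0)(-0.6985i) = -0.2089i ≠ 0, so the state is entangled.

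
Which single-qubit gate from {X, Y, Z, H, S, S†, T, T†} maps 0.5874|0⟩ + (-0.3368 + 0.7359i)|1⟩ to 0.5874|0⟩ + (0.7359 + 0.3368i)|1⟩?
S†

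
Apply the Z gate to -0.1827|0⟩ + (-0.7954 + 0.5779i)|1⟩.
-0.1827|0⟩ + (0.7954 - 0.5779i)|1⟩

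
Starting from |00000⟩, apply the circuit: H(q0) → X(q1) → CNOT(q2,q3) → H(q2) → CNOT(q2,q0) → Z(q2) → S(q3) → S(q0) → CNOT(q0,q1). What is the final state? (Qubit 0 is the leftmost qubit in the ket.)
1/2|01000⟩ - 1/2|01100⟩ + (1/2)i|10000⟩ - (1/2)i|10100⟩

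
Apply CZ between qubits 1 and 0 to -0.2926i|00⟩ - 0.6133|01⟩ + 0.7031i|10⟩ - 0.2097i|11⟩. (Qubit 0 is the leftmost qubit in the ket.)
-0.2926i|00⟩ - 0.6133|01⟩ + 0.7031i|10⟩ + 0.2097i|11⟩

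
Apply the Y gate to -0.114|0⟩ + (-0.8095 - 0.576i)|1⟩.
(-0.576 + 0.8095i)|0⟩ - 0.114i|1⟩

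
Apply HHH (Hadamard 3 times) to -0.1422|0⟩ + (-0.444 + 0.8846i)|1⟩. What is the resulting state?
(-0.4145 + 0.6255i)|0⟩ + (0.2134 - 0.6255i)|1⟩

H² = I, so H^3 = H: a single Hadamard. With (a, b) = (-0.1422, (-0.444 + 0.8846i)), H gives ((a + b)/√2, (a − b)/√2) = ((-0.4145 + 0.6255i), (0.2134 - 0.6255i)).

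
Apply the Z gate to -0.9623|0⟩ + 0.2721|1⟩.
-0.9623|0⟩ - 0.2721|1⟩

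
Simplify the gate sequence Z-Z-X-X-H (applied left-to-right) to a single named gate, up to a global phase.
H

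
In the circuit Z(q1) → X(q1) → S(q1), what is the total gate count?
3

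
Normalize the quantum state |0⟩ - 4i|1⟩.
0.2425|0⟩ - 0.9701i|1⟩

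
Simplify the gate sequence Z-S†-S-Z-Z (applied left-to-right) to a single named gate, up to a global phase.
Z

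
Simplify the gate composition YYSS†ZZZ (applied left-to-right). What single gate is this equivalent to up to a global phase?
Z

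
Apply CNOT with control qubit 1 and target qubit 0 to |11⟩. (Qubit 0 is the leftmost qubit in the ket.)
|01⟩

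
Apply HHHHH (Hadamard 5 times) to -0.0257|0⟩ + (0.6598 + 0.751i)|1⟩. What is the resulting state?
(0.4484 + 0.531i)|0⟩ + (-0.4847 - 0.531i)|1⟩

H² = I, so H^5 = H: a single Hadamard. With (a, b) = (-0.0257, (0.6598 + 0.751i)), H gives ((a + b)/√2, (a − b)/√2) = ((0.4484 + 0.531i), (-0.4847 - 0.531i)).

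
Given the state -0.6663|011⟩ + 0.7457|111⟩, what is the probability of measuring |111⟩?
0.5561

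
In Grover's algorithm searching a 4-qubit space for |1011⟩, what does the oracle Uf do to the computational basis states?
Uf|x⟩ = -|x⟩ if x = 1011, else |x⟩ (phase flip on target)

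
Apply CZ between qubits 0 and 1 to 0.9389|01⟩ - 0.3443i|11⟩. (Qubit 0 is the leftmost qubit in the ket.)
0.9389|01⟩ + 0.3443i|11⟩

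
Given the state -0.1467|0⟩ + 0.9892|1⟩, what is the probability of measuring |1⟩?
0.9785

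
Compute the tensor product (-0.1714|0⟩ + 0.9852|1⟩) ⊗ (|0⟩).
-0.1714|00⟩ + 0.9852|10⟩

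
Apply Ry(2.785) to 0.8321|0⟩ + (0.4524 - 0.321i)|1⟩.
(-0.2977 + 0.3159i)|0⟩ + (0.8991 - 0.05693i)|1⟩

Ry(2.785) = [[cos(θ/2), −sin(θ/2)], [sin(θ/2), cos(θ/2)]]; θ = 2.785, cos(θ/2) ≈ 0.177353, sin(θ/2) ≈ 0.984147.
With a = amp(|0⟩) = 0.8321 and b = amp(|1⟩) = (0.4524 - 0.321i):
new amp(|0⟩) = (0.177353)·a + (-0.984147)·b = (-0.2977 + 0.3159i)
new amp(|1⟩) = (0.984147)·a + (0.177353)·b = (0.8991 - 0.05693i)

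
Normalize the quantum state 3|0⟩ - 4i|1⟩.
0.6|0⟩ - 0.8i|1⟩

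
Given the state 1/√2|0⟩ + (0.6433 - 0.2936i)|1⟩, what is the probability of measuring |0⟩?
1/2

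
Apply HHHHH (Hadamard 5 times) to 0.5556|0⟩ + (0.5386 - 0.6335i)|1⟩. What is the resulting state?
(0.7737 - 0.448i)|0⟩ + (0.01202 + 0.448i)|1⟩

H² = I, so H^5 = H: a single Hadamard. With (a, b) = (0.5556, (0.5386 - 0.6335i)), H gives ((a + b)/√2, (a − b)/√2) = ((0.7737 - 0.448i), (0.01202 + 0.448i)).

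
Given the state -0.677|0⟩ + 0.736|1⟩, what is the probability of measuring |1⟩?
0.5417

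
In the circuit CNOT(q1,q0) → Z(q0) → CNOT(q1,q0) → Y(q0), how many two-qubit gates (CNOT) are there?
2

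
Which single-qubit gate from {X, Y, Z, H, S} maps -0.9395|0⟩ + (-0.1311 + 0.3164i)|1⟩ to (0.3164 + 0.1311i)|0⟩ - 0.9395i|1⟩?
Y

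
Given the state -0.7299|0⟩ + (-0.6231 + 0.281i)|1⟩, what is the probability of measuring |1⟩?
0.4672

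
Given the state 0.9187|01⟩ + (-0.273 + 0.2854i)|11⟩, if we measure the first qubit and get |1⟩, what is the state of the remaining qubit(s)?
(-0.6912 + 0.7226i)|1⟩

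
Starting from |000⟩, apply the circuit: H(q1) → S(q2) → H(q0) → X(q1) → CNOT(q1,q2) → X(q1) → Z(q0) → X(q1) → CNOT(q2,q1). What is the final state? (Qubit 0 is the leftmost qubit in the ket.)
1/2|000⟩ + 1/2|001⟩ - 1/2|100⟩ - 1/2|101⟩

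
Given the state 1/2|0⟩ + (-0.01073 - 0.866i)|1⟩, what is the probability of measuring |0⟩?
1/4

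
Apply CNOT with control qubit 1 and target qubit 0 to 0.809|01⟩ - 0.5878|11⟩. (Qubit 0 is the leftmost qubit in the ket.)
-0.5878|01⟩ + 0.809|11⟩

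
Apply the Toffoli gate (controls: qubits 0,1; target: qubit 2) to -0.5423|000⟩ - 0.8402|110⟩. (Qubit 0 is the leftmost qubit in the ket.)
-0.5423|000⟩ - 0.8402|111⟩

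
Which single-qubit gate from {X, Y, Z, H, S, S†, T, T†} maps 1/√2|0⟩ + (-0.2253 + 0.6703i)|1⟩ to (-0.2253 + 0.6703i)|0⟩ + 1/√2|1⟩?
X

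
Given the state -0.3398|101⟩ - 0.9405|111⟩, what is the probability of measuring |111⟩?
0.8845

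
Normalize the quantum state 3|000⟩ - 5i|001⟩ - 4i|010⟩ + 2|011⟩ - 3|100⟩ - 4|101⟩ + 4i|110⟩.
0.3078|000⟩ - 0.513i|001⟩ - 0.4104i|010⟩ + 0.2052|011⟩ - 0.3078|100⟩ - 0.4104|101⟩ + 0.4104i|110⟩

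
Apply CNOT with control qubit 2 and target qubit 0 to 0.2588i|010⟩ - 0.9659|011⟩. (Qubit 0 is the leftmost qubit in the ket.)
0.2588i|010⟩ - 0.9659|111⟩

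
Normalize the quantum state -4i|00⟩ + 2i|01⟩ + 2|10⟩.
-0.8165i|00⟩ + (1/√6)i|01⟩ + 1/√6|10⟩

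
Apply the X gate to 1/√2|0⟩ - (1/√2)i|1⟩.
-(1/√2)i|0⟩ + 1/√2|1⟩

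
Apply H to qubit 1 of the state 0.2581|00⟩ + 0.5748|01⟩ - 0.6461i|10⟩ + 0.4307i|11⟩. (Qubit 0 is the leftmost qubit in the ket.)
0.5889|00⟩ - 0.2239|01⟩ - 0.1523i|10⟩ - 0.7614i|11⟩

H on qubit 1 mixes each pair of kets that differ only in qubit 1: amplitudes (a, b) of (|…0…⟩, |…1…⟩) become ((a + b)/√2, (a − b)/√2). Kets absent from the input have amplitude 0.
(|00⟩, |01⟩): (a, b) = (0.2581, 0.5748) → (0.5889, -0.2239)
(|10⟩, |11⟩): (a, b) = (-0.6461i, 0.4307i) → (-0.1523i, -0.7614i)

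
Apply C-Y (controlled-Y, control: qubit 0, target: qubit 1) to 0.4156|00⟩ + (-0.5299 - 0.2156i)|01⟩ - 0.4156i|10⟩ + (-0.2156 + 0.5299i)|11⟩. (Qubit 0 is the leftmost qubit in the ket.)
0.4156|00⟩ + (-0.5299 - 0.2156i)|01⟩ + (0.5299 + 0.2156i)|10⟩ + 0.4156|11⟩

C-Y leaves the control-|0⟩ kets |00⟩, |01⟩ unchanged and applies Y to qubit 1 on the control-|1⟩ pair (|10⟩, |11⟩).
Y = [[0, -i], [i, 0]].
With a = amp(|10⟩) = -0.4156i and b = amp(|11⟩) = (-0.2156 + 0.5299i):
new amp(|10⟩) = (-i)·b = (0.5299 + 0.2156i)
new amp(|11⟩) = (i)·a = 0.4156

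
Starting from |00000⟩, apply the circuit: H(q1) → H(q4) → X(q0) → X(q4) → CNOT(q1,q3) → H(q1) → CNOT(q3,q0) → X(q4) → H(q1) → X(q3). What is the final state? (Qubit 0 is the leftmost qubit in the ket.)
1/2|01000⟩ + 1/2|01001⟩ + 1/2|10010⟩ + 1/2|10011⟩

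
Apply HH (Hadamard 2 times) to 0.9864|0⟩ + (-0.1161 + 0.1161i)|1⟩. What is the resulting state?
0.9864|0⟩ + (-0.1161 + 0.1161i)|1⟩

H² = I, so an even number of Hadamards cancels: H^2 = I and the state is unchanged.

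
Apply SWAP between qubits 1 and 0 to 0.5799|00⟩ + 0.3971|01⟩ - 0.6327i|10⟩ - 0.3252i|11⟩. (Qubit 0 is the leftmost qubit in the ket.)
0.5799|00⟩ - 0.6327i|01⟩ + 0.3971|10⟩ - 0.3252i|11⟩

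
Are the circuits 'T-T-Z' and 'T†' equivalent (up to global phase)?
No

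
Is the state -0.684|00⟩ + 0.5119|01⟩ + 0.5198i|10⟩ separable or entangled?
Entangled

Writing the state as a|00⟩ + b|01⟩ + c|10⟩ + d|11⟩, it is a product state iff ad − bc = 0.
Here (a, b, c, d) = (-0.684, 0.5119, 0.5198i, 0): ad − bc = (-0.684)(0) − (0.5119)(0.5198i) = -0.2661i ≠ 0, so the state is entangled.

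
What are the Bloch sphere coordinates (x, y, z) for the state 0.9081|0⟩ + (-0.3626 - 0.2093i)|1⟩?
(-0.6586, -0.3801, 0.6494)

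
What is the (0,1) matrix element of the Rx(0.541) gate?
-0.2672i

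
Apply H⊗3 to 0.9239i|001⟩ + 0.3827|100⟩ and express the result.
(0.1353 + 0.3266i)|000⟩ + (0.1353 - 0.3266i)|001⟩ + (0.1353 + 0.3266i)|010⟩ + (0.1353 - 0.3266i)|011⟩ + (-0.1353 + 0.3266i)|100⟩ + (-0.1353 - 0.3266i)|101⟩ + (-0.1353 + 0.3266i)|110⟩ + (-0.1353 - 0.3266i)|111⟩

H⊗3 gives amp(|y⟩) = (1/2√2) Σ_x (−1)^(x·y) amp(|x⟩), where x·y is the number of positions in which both x and y have a 1.
|000⟩: (0.9239i + 0.3827)/(2√2) = (0.1353 + 0.3266i)
|001⟩: (-0.9239i + 0.3827)/(2√2) = (0.1353 - 0.3266i)
|010⟩: (0.9239i + 0.3827)/(2√2) = (0.1353 + 0.3266i)
|011⟩: (-0.9239i + 0.3827)/(2√2) = (0.1353 - 0.3266i)
|100⟩: (0.9239i - 0.3827)/(2√2) = (-0.1353 + 0.3266i)
|101⟩: (-0.9239i - 0.3827)/(2√2) = (-0.1353 - 0.3266i)
|110⟩: (0.9239i - 0.3827)/(2√2) = (-0.1353 + 0.3266i)
|111⟩: (-0.9239i - 0.3827)/(2√2) = (-0.1353 - 0.3266i)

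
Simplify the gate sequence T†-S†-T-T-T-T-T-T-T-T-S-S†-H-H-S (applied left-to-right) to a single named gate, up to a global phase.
T†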